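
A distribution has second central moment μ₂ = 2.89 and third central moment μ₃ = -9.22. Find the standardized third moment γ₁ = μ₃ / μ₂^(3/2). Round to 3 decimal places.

σ = √μ₂ = √2.89 = 1.70000
σ³ = μ₂^(3/2) = 4.91300
γ₁ = μ₃/σ³ = -9.22 / 4.91300 ≈ -1.877

-1.877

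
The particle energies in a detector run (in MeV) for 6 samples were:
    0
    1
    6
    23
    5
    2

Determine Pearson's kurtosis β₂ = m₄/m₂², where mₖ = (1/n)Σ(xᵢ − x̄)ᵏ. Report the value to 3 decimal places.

x̄ = 6.1667
Σ(xᵢ − x̄)² = 366.8333 ⇒ m₂ = 61.13889
Σ(xᵢ − x̄)⁴ = 82755.4861 ⇒ m₄ = 13792.58102
m₂² = 3737.96373
β₂ = m₄/m₂² = 13792.58102 / 3737.96373 ≈ 3.690

3.690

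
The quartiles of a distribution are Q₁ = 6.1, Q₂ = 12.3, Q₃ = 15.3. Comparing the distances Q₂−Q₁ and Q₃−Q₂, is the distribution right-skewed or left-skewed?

Q₂ − Q₁ = 6.2;  Q₃ − Q₂ = 3.0
Q₂ − Q₁ > Q₃ − Q₂ ⇒ the lower half is more spread out ⇒ left-skewed.

left-skewed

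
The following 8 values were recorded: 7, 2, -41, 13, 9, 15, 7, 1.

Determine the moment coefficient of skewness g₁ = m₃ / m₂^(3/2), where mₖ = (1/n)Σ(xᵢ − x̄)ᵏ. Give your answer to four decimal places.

x̄ = (7 + 2 - 41 + 13 + 9 + 15 + 7 + 1) / 8 = 1.6250
deviations (xᵢ − x̄): 5.3750, 0.3750, -42.6250, 11.3750, 7.3750, 13.3750, 5.3750, -0.6250
Σ(xᵢ − x̄)² = 2237.8750 ⇒ m₂ = 2237.8750/8 = 279.73438
Σ(xᵢ − x̄)³ = -72868.9688 ⇒ m₃ = -72868.9688/8 = -9108.62109
m₂^(3/2) = 279.73438^(1.5) = 4678.63060
g₁ = m₃ / m₂^(3/2) = -9108.62109 / 4678.63060 ≈ -1.9469

-1.9469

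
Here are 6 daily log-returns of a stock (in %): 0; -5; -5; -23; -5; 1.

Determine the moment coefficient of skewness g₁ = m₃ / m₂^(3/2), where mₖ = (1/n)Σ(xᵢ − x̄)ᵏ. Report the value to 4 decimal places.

x̄ = (0 - 5 - 5 - 23 - 5 + 1) / 6 = -6.1667
deviations (xᵢ − x̄): 6.1667, 1.1667, 1.1667, -16.8333, 1.1667, 7.1667
Σ(xᵢ − x̄)² = 376.8333 ⇒ m₂ = 376.8333/6 = 62.80556
Σ(xᵢ − x̄)³ = -4162.5556 ⇒ m₃ = -4162.5556/6 = -693.75926
m₂^(3/2) = 62.80556^(1.5) = 497.73375
g₁ = m₃ / m₂^(3/2) = -693.75926 / 497.73375 ≈ -1.3938

-1.3938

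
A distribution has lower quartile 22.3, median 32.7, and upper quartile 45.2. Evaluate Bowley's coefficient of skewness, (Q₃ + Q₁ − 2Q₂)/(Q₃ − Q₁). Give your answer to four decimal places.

0.0917

numerator: Q₃ + Q₁ − 2Q₂ = 45.2 + 22.3 − 2×32.7 = 2.1000
denominator: Q₃ − Q₁ = 45.2 − 22.3 = 22.9000
Bowley skewness = 2.1000 / 22.9000 ≈ 0.0917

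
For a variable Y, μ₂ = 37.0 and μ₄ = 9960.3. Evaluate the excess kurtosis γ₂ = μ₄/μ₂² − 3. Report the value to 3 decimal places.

μ₂² = 37.0² = 1369.00000
μ₄/μ₂² = 9960.3 / 1369.00000 = 7.27560
γ₂ = 7.27560 − 3 ≈ 4.276

4.276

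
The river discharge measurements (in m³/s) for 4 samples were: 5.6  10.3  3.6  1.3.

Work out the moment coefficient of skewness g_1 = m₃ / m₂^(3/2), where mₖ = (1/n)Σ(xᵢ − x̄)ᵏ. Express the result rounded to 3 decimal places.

0.476

x̄ = (5.6 + 10.3 + 3.6 + 1.3) / 4 = 5.2000
deviations (xᵢ − x̄): 0.4000, 5.1000, -1.6000, -3.9000
Σ(xᵢ − x̄)² = 43.9400 ⇒ m₂ = 43.9400/4 = 10.98500
Σ(xᵢ − x̄)³ = 69.3000 ⇒ m₃ = 69.3000/4 = 17.32500
m₂^(3/2) = 10.98500^(1.5) = 36.40827
g_1 = m₃ / m₂^(3/2) = 17.32500 / 36.40827 ≈ 0.476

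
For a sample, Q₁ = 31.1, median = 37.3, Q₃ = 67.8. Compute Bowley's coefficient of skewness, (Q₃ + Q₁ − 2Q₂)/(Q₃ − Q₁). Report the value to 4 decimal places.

numerator: Q₃ + Q₁ − 2Q₂ = 67.8 + 31.1 − 2×37.3 = 24.3000
denominator: Q₃ − Q₁ = 67.8 − 31.1 = 36.7000
Bowley skewness = 24.3000 / 36.7000 ≈ 0.6621

0.6621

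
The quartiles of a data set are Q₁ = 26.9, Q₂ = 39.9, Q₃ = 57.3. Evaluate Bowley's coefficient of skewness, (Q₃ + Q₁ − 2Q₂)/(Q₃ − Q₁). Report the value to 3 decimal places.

0.145

numerator: Q₃ + Q₁ − 2Q₂ = 57.3 + 26.9 − 2×39.9 = 4.4000
denominator: Q₃ − Q₁ = 57.3 − 26.9 = 30.4000
Bowley skewness = 4.4000 / 30.4000 ≈ 0.145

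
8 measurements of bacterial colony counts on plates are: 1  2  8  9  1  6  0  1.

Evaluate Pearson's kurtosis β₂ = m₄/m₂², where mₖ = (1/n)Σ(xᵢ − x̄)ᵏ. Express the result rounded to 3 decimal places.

x̄ = 3.5000
Σ(xᵢ − x̄)² = 90.0000 ⇒ m₂ = 11.25000
Σ(xᵢ − x̄)⁴ = 1636.5000 ⇒ m₄ = 204.56250
m₂² = 126.56250
β₂ = m₄/m₂² = 204.56250 / 126.56250 ≈ 1.616

1.616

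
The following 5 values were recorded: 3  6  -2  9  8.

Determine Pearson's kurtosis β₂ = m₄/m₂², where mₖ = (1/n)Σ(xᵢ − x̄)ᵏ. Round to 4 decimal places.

x̄ = 4.8000
Σ(xᵢ − x̄)² = 78.8000 ⇒ m₂ = 15.76000
Σ(xᵢ − x̄)⁴ = 2566.7360 ⇒ m₄ = 513.34720
m₂² = 248.37760
β₂ = m₄/m₂² = 513.34720 / 248.37760 ≈ 2.0668

2.0668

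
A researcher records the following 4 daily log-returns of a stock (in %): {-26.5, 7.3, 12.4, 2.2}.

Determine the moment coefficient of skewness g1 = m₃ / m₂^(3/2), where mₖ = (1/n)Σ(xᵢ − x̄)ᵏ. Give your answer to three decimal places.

-0.961

x̄ = (-26.5 + 7.3 + 12.4 + 2.2) / 4 = -1.1500
deviations (xᵢ − x̄): -25.3500, 8.4500, 13.5500, 3.3500
Σ(xᵢ − x̄)² = 908.8500 ⇒ m₂ = 908.8500/4 = 227.21250
Σ(xᵢ − x̄)³ = -13161.7200 ⇒ m₃ = -13161.7200/4 = -3290.43000
m₂^(3/2) = 227.21250^(1.5) = 3424.90343
g1 = m₃ / m₂^(3/2) = -3290.43000 / 3424.90343 ≈ -0.961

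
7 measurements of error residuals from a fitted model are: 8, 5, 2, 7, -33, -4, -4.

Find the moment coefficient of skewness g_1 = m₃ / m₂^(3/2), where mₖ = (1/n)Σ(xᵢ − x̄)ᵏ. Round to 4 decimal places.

x̄ = (8 + 5 + 2 + 7 - 33 - 4 - 4) / 7 = -2.7143
deviations (xᵢ − x̄): 10.7143, 7.7143, 4.7143, 9.7143, -30.2857, -1.2857, -1.2857
Σ(xᵢ − x̄)² = 1211.4286 ⇒ m₂ = 1211.4286/7 = 173.06122
Σ(xᵢ − x̄)³ = -25072.5306 ⇒ m₃ = -25072.5306/7 = -3581.79009
m₂^(3/2) = 173.06122^(1.5) = 2276.66776
g_1 = m₃ / m₂^(3/2) = -3581.79009 / 2276.66776 ≈ -1.5733

-1.5733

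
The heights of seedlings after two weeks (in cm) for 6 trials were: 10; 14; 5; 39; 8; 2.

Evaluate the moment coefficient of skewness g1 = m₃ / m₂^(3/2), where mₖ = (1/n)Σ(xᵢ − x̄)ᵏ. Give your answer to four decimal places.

1.4231

x̄ = (10 + 14 + 5 + 39 + 8 + 2) / 6 = 13.0000
deviations (xᵢ − x̄): -3.0000, 1.0000, -8.0000, 26.0000, -5.0000, -11.0000
Σ(xᵢ − x̄)² = 896.0000 ⇒ m₂ = 896.0000/6 = 149.33333
Σ(xᵢ − x̄)³ = 15582.0000 ⇒ m₃ = 15582.0000/6 = 2597.00000
m₂^(3/2) = 149.33333^(1.5) = 1824.88348
g1 = m₃ / m₂^(3/2) = 2597.00000 / 1824.88348 ≈ 1.4231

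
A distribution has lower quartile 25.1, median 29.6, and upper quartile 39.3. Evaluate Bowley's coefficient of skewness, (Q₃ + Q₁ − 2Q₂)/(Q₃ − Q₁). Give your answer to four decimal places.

numerator: Q₃ + Q₁ − 2Q₂ = 39.3 + 25.1 − 2×29.6 = 5.2000
denominator: Q₃ − Q₁ = 39.3 − 25.1 = 14.2000
Bowley skewness = 5.2000 / 14.2000 ≈ 0.3662

0.3662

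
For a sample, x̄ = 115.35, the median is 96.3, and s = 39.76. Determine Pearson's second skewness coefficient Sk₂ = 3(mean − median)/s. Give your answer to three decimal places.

1.437

Sk₂ = 3(115.35 − 96.3) / 39.76 = 3 × 19.0500 / 39.76
    = 57.1500 / 39.76 ≈ 1.437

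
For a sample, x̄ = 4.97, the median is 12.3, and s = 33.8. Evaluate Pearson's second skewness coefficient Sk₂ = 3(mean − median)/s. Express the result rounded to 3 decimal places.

Sk₂ = 3(4.97 − 12.3) / 33.8 = 3 × -7.3300 / 33.8
    = -21.9900 / 33.8 ≈ -0.651

-0.651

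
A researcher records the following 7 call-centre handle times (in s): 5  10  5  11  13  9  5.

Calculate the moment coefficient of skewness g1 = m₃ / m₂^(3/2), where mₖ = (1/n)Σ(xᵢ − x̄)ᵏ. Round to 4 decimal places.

0.1188

x̄ = (5 + 10 + 5 + 11 + 13 + 9 + 5) / 7 = 8.2857
deviations (xᵢ − x̄): -3.2857, 1.7143, -3.2857, 2.7143, 4.7143, 0.7143, -3.2857
Σ(xᵢ − x̄)² = 65.4286 ⇒ m₂ = 65.4286/7 = 9.34694
Σ(xᵢ − x̄)³ = 23.7551 ⇒ m₃ = 23.7551/7 = 3.39359
m₂^(3/2) = 9.34694^(1.5) = 28.57618
g1 = m₃ / m₂^(3/2) = 3.39359 / 28.57618 ≈ 0.1188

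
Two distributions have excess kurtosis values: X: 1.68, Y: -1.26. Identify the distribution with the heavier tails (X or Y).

X

Higher excess kurtosis ⇒ heavier tails relative to the normal distribution.
1.68 vs -1.26: the larger is 1.68, so X has heavier tails. (X is leptokurtic — heavier-than-normal tails; the other is platykurtic.)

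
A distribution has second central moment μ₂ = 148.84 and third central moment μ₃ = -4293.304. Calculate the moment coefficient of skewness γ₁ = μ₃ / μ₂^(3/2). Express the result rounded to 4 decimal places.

σ = √μ₂ = √148.84 = 12.20000
σ³ = μ₂^(3/2) = 1815.84800
γ₁ = μ₃/σ³ = -4293.304 / 1815.84800 ≈ -2.3644

-2.3644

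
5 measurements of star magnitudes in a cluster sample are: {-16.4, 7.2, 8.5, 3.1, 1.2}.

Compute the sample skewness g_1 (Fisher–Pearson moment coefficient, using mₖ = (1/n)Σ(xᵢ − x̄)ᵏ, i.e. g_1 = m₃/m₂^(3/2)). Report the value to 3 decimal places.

-1.184

x̄ = (-16.4 + 7.2 + 8.5 + 3.1 + 1.2) / 5 = 0.7200
deviations (xᵢ − x̄): -17.1200, 6.4800, 7.7800, 2.3800, 0.4800
Σ(xᵢ − x̄)² = 401.5080 ⇒ m₂ = 401.5080/5 = 80.30160
Σ(xᵢ − x̄)³ = -4261.1755 ⇒ m₃ = -4261.1755/5 = -852.23510
m₂^(3/2) = 80.30160^(1.5) = 719.59195
g_1 = m₃ / m₂^(3/2) = -852.23510 / 719.59195 ≈ -1.184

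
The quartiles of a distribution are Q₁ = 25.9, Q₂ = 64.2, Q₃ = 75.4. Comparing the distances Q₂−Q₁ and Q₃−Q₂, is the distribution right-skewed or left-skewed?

Q₂ − Q₁ = 38.3;  Q₃ − Q₂ = 11.2
Q₂ − Q₁ > Q₃ − Q₂ ⇒ the lower half is more spread out ⇒ left-skewed.

left-skewed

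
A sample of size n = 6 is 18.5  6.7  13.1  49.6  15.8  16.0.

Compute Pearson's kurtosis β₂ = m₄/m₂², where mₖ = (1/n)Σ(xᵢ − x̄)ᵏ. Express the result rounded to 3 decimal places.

3.746

x̄ = 19.9500
Σ(xᵢ − x̄)² = 1136.5350 ⇒ m₂ = 189.42250
Σ(xᵢ − x̄)⁴ = 806424.7554 ⇒ m₄ = 134404.12591
m₂² = 35880.88351
β₂ = m₄/m₂² = 134404.12591 / 35880.88351 ≈ 3.746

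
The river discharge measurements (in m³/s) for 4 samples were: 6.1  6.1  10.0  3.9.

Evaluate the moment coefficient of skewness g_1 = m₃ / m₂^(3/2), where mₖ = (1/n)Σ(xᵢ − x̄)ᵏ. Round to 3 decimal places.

0.558

x̄ = (6.1 + 6.1 + 10.0 + 3.9) / 4 = 6.5250
deviations (xᵢ − x̄): -0.4250, -0.4250, 3.4750, -2.6250
Σ(xᵢ − x̄)² = 19.3275 ⇒ m₂ = 19.3275/4 = 4.83188
Σ(xᵢ − x̄)³ = 23.7214 ⇒ m₃ = 23.7214/4 = 5.93034
m₂^(3/2) = 4.83188^(1.5) = 10.62120
g_1 = m₃ / m₂^(3/2) = 5.93034 / 10.62120 ≈ 0.558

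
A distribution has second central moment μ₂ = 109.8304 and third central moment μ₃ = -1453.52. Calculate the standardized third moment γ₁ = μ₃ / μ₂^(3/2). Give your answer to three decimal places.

-1.263

σ = √μ₂ = √109.8304 = 10.48000
σ³ = μ₂^(3/2) = 1151.02259
γ₁ = μ₃/σ³ = -1453.52 / 1151.02259 ≈ -1.263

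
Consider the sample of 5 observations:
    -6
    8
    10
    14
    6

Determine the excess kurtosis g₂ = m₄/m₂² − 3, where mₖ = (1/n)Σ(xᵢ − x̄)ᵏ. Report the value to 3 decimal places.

-0.370

x̄ = 6.4000
Σ(xᵢ − x̄)² = 227.2000 ⇒ m₂ = 45.44000
Σ(xᵢ − x̄)⁴ = 27152.8960 ⇒ m₄ = 5430.57920
m₂² = 2064.79360
g₂ = m₄/m₂² − 3 = 2.63008 − 3 ≈ -0.370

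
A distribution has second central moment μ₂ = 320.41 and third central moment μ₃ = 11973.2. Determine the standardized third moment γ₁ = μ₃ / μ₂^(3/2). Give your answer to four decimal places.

2.0876

σ = √μ₂ = √320.41 = 17.90000
σ³ = μ₂^(3/2) = 5735.33900
γ₁ = μ₃/σ³ = 11973.2 / 5735.33900 ≈ 2.0876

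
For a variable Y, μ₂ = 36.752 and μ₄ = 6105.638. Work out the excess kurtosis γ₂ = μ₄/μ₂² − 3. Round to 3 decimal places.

1.520

μ₂² = 36.752² = 1350.70950
μ₄/μ₂² = 6105.638 / 1350.70950 = 4.52032
γ₂ = 4.52032 − 3 ≈ 1.520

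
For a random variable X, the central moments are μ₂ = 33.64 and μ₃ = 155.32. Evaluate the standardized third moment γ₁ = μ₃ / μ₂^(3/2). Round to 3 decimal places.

σ = √μ₂ = √33.64 = 5.80000
σ³ = μ₂^(3/2) = 195.11200
γ₁ = μ₃/σ³ = 155.32 / 195.11200 ≈ 0.796

0.796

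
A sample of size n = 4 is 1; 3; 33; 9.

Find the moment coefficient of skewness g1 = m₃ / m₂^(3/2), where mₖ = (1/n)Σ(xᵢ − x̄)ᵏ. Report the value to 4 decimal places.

0.9815

x̄ = (1 + 3 + 33 + 9) / 4 = 11.5000
deviations (xᵢ − x̄): -10.5000, -8.5000, 21.5000, -2.5000
Σ(xᵢ − x̄)² = 651.0000 ⇒ m₂ = 651.0000/4 = 162.75000
Σ(xᵢ − x̄)³ = 8151.0000 ⇒ m₃ = 8151.0000/4 = 2037.75000
m₂^(3/2) = 162.75000^(1.5) = 2076.25885
g1 = m₃ / m₂^(3/2) = 2037.75000 / 2076.25885 ≈ 0.9815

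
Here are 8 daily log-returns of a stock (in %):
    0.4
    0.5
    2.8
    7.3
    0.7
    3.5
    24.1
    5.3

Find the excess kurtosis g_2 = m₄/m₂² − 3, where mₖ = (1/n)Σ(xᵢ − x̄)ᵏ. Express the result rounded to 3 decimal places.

x̄ = 5.5750
Σ(xᵢ − x̄)² = 434.5350 ⇒ m₂ = 54.31688
Σ(xᵢ − x̄)⁴ = 119801.5667 ⇒ m₄ = 14975.19584
m₂² = 2950.32291
g_2 = m₄/m₂² − 3 = 5.07578 − 3 ≈ 2.076

2.076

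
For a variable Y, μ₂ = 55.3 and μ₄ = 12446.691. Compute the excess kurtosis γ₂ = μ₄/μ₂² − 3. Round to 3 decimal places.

μ₂² = 55.3² = 3058.09000
μ₄/μ₂² = 12446.691 / 3058.09000 = 4.07009
γ₂ = 4.07009 − 3 ≈ 1.070

1.070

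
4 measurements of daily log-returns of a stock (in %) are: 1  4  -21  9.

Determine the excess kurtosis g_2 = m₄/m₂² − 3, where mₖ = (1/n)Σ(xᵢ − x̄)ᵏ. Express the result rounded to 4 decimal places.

-0.8113

x̄ = -1.7500
Σ(xᵢ − x̄)² = 526.7500 ⇒ m₂ = 131.68750
Σ(xᵢ − x̄)⁴ = 151821.5781 ⇒ m₄ = 37955.39453
m₂² = 17341.59766
g_2 = m₄/m₂² − 3 = 2.18869 − 3 ≈ -0.8113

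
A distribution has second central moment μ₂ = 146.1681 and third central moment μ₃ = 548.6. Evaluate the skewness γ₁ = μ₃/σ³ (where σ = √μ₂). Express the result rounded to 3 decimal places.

0.310

σ = √μ₂ = √146.1681 = 12.09000
σ³ = μ₂^(3/2) = 1767.17233
γ₁ = μ₃/σ³ = 548.6 / 1767.17233 ≈ 0.310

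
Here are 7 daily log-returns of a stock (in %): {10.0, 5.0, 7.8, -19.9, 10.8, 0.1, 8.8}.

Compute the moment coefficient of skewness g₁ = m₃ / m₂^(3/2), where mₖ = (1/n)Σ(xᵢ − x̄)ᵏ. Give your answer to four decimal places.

-1.6160

x̄ = (10.0 + 5.0 + 7.8 - 19.9 + 10.8 + 0.1 + 8.8) / 7 = 3.2286
deviations (xᵢ − x̄): 6.7714, 1.7714, 4.5714, -23.1286, 7.5714, -3.1286, 5.5714
Σ(xᵢ − x̄)² = 702.9743 ⇒ m₂ = 702.9743/7 = 100.42490
Σ(xᵢ − x̄)³ = -11384.2451 ⇒ m₃ = -11384.2451/7 = -1626.32073
m₂^(3/2) = 100.42490^(1.5) = 1006.38023
g₁ = m₃ / m₂^(3/2) = -1626.32073 / 1006.38023 ≈ -1.6160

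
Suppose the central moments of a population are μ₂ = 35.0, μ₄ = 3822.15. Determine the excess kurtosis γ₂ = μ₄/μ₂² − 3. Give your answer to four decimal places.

μ₂² = 35.0² = 1225.00000
μ₄/μ₂² = 3822.15 / 1225.00000 = 3.12012
γ₂ = 3.12012 − 3 ≈ 0.1201

0.1201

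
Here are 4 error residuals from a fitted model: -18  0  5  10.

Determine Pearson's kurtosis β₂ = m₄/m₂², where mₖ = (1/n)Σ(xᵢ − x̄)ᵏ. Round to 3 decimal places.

x̄ = -0.7500
Σ(xᵢ − x̄)² = 446.7500 ⇒ m₂ = 111.68750
Σ(xᵢ − x̄)⁴ = 102991.5781 ⇒ m₄ = 25747.89453
m₂² = 12474.09766
β₂ = m₄/m₂² = 25747.89453 / 12474.09766 ≈ 2.064

2.064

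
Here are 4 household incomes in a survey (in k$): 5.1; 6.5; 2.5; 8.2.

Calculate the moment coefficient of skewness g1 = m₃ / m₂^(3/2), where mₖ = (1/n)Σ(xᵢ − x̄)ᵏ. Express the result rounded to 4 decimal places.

-0.2833

x̄ = (5.1 + 6.5 + 2.5 + 8.2) / 4 = 5.5750
deviations (xᵢ − x̄): -0.4750, 0.9250, -3.0750, 2.6250
Σ(xᵢ − x̄)² = 17.4275 ⇒ m₂ = 17.4275/4 = 4.35687
Σ(xᵢ − x̄)³ = -10.3039 ⇒ m₃ = -10.3039/4 = -2.57597
m₂^(3/2) = 4.35687^(1.5) = 9.09416
g1 = m₃ / m₂^(3/2) = -2.57597 / 9.09416 ≈ -0.2833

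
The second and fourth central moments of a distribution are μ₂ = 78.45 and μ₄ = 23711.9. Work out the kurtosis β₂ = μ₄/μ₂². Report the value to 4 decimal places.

μ₂² = 78.45² = 6154.40250
μ₄/μ₂² = 23711.9 / 6154.40250 = 3.85284
β₂ ≈ 3.8528

3.8528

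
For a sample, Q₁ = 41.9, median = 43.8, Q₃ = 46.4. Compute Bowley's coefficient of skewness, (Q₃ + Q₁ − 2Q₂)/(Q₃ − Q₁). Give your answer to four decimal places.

0.1556

numerator: Q₃ + Q₁ − 2Q₂ = 46.4 + 41.9 − 2×43.8 = 0.7000
denominator: Q₃ − Q₁ = 46.4 − 41.9 = 4.5000
Bowley skewness = 0.7000 / 4.5000 ≈ 0.1556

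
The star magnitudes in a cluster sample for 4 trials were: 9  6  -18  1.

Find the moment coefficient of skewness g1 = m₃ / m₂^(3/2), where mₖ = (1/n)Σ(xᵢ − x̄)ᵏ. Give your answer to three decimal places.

x̄ = (9 + 6 - 18 + 1) / 4 = -0.5000
deviations (xᵢ − x̄): 9.5000, 6.5000, -17.5000, 1.5000
Σ(xᵢ − x̄)² = 441.0000 ⇒ m₂ = 441.0000/4 = 110.25000
Σ(xᵢ − x̄)³ = -4224.0000 ⇒ m₃ = -4224.0000/4 = -1056.00000
m₂^(3/2) = 110.25000^(1.5) = 1157.62500
g1 = m₃ / m₂^(3/2) = -1056.00000 / 1157.62500 ≈ -0.912

-0.912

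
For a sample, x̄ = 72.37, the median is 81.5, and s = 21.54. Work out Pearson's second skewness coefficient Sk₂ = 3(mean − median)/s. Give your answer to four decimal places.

-1.2716

Sk₂ = 3(72.37 − 81.5) / 21.54 = 3 × -9.1300 / 21.54
    = -27.3900 / 21.54 ≈ -1.2716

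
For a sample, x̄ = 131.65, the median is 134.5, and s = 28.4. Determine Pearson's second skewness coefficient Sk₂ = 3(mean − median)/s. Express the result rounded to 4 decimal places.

Sk₂ = 3(131.65 − 134.5) / 28.4 = 3 × -2.8500 / 28.4
    = -8.5500 / 28.4 ≈ -0.3011

-0.3011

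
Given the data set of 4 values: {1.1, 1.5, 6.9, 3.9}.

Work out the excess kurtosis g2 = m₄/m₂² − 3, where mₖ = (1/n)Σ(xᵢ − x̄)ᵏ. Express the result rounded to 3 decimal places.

x̄ = 3.3500
Σ(xᵢ − x̄)² = 21.3900 ⇒ m₂ = 5.34750
Σ(xᵢ − x̄)⁴ = 196.2569 ⇒ m₄ = 49.06423
m₂² = 28.59576
g2 = m₄/m₂² − 3 = 1.71579 − 3 ≈ -1.284

-1.284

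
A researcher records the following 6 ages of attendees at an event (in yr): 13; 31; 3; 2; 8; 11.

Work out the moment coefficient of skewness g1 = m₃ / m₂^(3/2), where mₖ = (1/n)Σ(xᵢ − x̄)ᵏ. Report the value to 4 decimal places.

x̄ = (13 + 31 + 3 + 2 + 8 + 11) / 6 = 11.3333
deviations (xᵢ − x̄): 1.6667, 19.6667, -8.3333, -9.3333, -3.3333, -0.3333
Σ(xᵢ − x̄)² = 557.3333 ⇒ m₂ = 557.3333/6 = 92.88889
Σ(xᵢ − x̄)³ = 6182.4444 ⇒ m₃ = 6182.4444/6 = 1030.40741
m₂^(3/2) = 92.88889^(1.5) = 895.25273
g1 = m₃ / m₂^(3/2) = 1030.40741 / 895.25273 ≈ 1.1510

1.1510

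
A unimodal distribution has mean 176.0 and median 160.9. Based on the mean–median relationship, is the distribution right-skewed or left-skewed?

right-skewed

mean − median = 176.0 − 160.9 = 15.1
mean > median ⇒ the longer tail is on the right ⇒ right-skewed (positively skewed).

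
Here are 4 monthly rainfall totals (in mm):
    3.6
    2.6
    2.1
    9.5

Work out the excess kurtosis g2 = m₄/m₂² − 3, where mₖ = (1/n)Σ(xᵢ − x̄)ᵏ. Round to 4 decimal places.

x̄ = 4.4500
Σ(xᵢ − x̄)² = 35.1700 ⇒ m₂ = 8.79250
Σ(xᵢ − x̄)⁴ = 693.1110 ⇒ m₄ = 173.27776
m₂² = 77.30806
g2 = m₄/m₂² − 3 = 2.24139 − 3 ≈ -0.7586

-0.7586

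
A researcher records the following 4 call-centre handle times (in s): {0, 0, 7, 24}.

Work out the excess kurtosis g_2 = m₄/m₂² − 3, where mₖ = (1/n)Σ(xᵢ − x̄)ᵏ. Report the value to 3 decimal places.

x̄ = 7.7500
Σ(xᵢ − x̄)² = 384.7500 ⇒ m₂ = 96.18750
Σ(xᵢ − x̄)⁴ = 76944.3281 ⇒ m₄ = 19236.08203
m₂² = 9252.03516
g_2 = m₄/m₂² − 3 = 2.07912 − 3 ≈ -0.921

-0.921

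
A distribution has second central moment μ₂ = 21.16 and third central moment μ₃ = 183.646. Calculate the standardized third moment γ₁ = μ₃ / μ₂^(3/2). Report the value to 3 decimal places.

σ = √μ₂ = √21.16 = 4.60000
σ³ = μ₂^(3/2) = 97.33600
γ₁ = μ₃/σ³ = 183.646 / 97.33600 ≈ 1.887

1.887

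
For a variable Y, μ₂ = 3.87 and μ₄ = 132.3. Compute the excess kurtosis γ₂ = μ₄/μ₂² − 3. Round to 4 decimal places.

5.8336

μ₂² = 3.87² = 14.97690
μ₄/μ₂² = 132.3 / 14.97690 = 8.83360
γ₂ = 8.83360 − 3 ≈ 5.8336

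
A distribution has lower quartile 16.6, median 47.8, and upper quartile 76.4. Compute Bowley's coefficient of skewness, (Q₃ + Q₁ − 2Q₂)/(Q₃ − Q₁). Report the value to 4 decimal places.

numerator: Q₃ + Q₁ − 2Q₂ = 76.4 + 16.6 − 2×47.8 = -2.6000
denominator: Q₃ − Q₁ = 76.4 − 16.6 = 59.8000
Bowley skewness = -2.6000 / 59.8000 ≈ -0.0435

-0.0435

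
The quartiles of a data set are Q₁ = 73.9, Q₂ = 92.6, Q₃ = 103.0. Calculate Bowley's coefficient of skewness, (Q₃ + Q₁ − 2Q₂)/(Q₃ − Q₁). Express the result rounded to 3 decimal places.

numerator: Q₃ + Q₁ − 2Q₂ = 103.0 + 73.9 − 2×92.6 = -8.3000
denominator: Q₃ − Q₁ = 103.0 − 73.9 = 29.1000
Bowley skewness = -8.3000 / 29.1000 ≈ -0.285

-0.285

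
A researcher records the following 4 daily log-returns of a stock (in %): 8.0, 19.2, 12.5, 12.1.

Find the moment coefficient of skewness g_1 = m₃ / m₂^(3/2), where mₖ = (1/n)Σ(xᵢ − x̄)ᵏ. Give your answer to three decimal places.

x̄ = (8.0 + 19.2 + 12.5 + 12.1) / 4 = 12.9500
deviations (xᵢ − x̄): -4.9500, 6.2500, -0.4500, -0.8500
Σ(xᵢ − x̄)² = 64.4900 ⇒ m₂ = 64.4900/4 = 16.12250
Σ(xᵢ − x̄)³ = 122.1480 ⇒ m₃ = 122.1480/4 = 30.53700
m₂^(3/2) = 16.12250^(1.5) = 64.73641
g_1 = m₃ / m₂^(3/2) = 30.53700 / 64.73641 ≈ 0.472

0.472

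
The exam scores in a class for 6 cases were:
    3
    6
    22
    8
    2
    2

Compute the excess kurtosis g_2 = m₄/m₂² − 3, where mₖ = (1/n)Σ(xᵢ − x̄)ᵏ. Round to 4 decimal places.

x̄ = 7.1667
Σ(xᵢ − x̄)² = 292.8333 ⇒ m₂ = 48.80556
Σ(xᵢ − x̄)⁴ = 50141.1528 ⇒ m₄ = 8356.85880
m₂² = 2381.98225
g_2 = m₄/m₂² − 3 = 3.50836 − 3 ≈ 0.5084

0.5084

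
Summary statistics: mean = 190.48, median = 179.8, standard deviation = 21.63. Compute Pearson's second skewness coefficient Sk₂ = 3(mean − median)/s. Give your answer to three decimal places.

Sk₂ = 3(190.48 − 179.8) / 21.63 = 3 × 10.6800 / 21.63
    = 32.0400 / 21.63 ≈ 1.481

1.481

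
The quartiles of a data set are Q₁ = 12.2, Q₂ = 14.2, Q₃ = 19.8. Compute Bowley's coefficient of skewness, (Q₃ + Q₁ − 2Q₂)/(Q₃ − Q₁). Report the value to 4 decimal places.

0.4737

numerator: Q₃ + Q₁ − 2Q₂ = 19.8 + 12.2 − 2×14.2 = 3.6000
denominator: Q₃ − Q₁ = 19.8 − 12.2 = 7.6000
Bowley skewness = 3.6000 / 7.6000 ≈ 0.4737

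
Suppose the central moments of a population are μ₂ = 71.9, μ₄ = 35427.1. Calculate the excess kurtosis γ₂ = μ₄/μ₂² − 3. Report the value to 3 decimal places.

μ₂² = 71.9² = 5169.61000
μ₄/μ₂² = 35427.1 / 5169.61000 = 6.85295
γ₂ = 6.85295 − 3 ≈ 3.853

3.853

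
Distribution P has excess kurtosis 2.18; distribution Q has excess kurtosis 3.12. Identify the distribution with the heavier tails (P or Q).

Higher excess kurtosis ⇒ heavier tails relative to the normal distribution.
2.18 vs 3.12: the larger is 3.12, so Q has heavier tails.

Q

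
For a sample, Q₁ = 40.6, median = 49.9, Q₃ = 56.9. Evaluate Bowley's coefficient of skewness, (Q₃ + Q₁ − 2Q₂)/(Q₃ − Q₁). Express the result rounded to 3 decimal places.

numerator: Q₃ + Q₁ − 2Q₂ = 56.9 + 40.6 − 2×49.9 = -2.3000
denominator: Q₃ − Q₁ = 56.9 − 40.6 = 16.3000
Bowley skewness = -2.3000 / 16.3000 ≈ -0.141

-0.141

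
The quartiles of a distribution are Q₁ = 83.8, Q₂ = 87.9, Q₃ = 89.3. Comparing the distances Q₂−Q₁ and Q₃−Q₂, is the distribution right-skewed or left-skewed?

left-skewed

Q₂ − Q₁ = 4.1;  Q₃ − Q₂ = 1.4
Q₂ − Q₁ > Q₃ − Q₂ ⇒ the lower half is more spread out ⇒ left-skewed.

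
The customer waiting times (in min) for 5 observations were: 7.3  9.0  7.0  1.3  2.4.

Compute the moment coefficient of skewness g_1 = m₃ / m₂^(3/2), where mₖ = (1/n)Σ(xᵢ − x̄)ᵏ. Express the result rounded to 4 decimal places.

-0.2843

x̄ = (7.3 + 9.0 + 7.0 + 1.3 + 2.4) / 5 = 5.4000
deviations (xᵢ − x̄): 1.9000, 3.6000, 1.6000, -4.1000, -3.0000
Σ(xᵢ − x̄)² = 44.9400 ⇒ m₂ = 44.9400/5 = 8.98800
Σ(xᵢ − x̄)³ = -38.3100 ⇒ m₃ = -38.3100/5 = -7.66200
m₂^(3/2) = 8.98800^(1.5) = 26.94602
g_1 = m₃ / m₂^(3/2) = -7.66200 / 26.94602 ≈ -0.2843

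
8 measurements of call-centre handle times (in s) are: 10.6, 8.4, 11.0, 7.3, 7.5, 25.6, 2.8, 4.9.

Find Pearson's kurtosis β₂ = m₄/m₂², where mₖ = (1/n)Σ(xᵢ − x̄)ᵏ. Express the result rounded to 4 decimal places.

x̄ = 9.7625
Σ(xᵢ − x̄)² = 338.2188 ⇒ m₂ = 42.27734
Σ(xᵢ − x̄)⁴ = 65892.1399 ⇒ m₄ = 8236.51749
m₂² = 1787.37379
β₂ = m₄/m₂² = 8236.51749 / 1787.37379 ≈ 4.6082

4.6082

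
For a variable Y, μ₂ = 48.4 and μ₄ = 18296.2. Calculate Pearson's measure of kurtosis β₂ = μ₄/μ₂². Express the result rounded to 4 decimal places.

μ₂² = 48.4² = 2342.56000
μ₄/μ₂² = 18296.2 / 2342.56000 = 7.81034
β₂ ≈ 7.8103

7.8103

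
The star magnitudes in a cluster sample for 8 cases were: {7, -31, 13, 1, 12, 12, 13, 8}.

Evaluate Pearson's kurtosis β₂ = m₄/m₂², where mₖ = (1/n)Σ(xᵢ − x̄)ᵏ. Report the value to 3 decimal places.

5.290

x̄ = 4.3750
Σ(xᵢ − x̄)² = 1547.8750 ⇒ m₂ = 193.48438
Σ(xᵢ − x̄)⁴ = 1584156.9941 ⇒ m₄ = 198019.62427
m₂² = 37436.20337
β₂ = m₄/m₂² = 198019.62427 / 37436.20337 ≈ 5.290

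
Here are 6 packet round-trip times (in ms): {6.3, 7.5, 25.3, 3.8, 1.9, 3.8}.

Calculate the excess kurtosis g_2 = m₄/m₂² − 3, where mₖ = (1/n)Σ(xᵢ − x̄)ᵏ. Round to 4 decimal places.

0.8298

x̄ = 8.1000
Σ(xᵢ − x̄)² = 374.8600 ⇒ m₂ = 62.47667
Σ(xᵢ − x̄)⁴ = 89693.3266 ⇒ m₄ = 14948.88777
m₂² = 3903.33388
g_2 = m₄/m₂² − 3 = 3.82977 − 3 ≈ 0.8298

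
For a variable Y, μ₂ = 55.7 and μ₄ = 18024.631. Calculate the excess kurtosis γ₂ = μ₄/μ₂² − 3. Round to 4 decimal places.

2.8097

μ₂² = 55.7² = 3102.49000
μ₄/μ₂² = 18024.631 / 3102.49000 = 5.80973
γ₂ = 5.80973 − 3 ≈ 2.8097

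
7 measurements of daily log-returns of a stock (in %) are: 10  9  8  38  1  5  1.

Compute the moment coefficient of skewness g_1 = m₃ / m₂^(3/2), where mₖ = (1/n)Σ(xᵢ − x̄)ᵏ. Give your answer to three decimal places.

1.696

x̄ = (10 + 9 + 8 + 38 + 1 + 5 + 1) / 7 = 10.2857
deviations (xᵢ − x̄): -0.2857, -1.2857, -2.2857, 27.7143, -9.2857, -5.2857, -9.2857
Σ(xᵢ − x̄)² = 975.4286 ⇒ m₂ = 975.4286/7 = 139.34694
Σ(xᵢ − x̄)³ = 19523.7551 ⇒ m₃ = 19523.7551/7 = 2789.10787
m₂^(3/2) = 139.34694^(1.5) = 1644.92518
g_1 = m₃ / m₂^(3/2) = 2789.10787 / 1644.92518 ≈ 1.696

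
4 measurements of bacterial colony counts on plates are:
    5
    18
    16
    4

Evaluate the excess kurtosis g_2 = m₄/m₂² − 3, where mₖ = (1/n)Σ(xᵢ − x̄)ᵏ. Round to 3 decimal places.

-1.938

x̄ = 10.7500
Σ(xᵢ − x̄)² = 158.7500 ⇒ m₂ = 39.68750
Σ(xᵢ − x̄)⁴ = 6691.5781 ⇒ m₄ = 1672.89453
m₂² = 1575.09766
g_2 = m₄/m₂² − 3 = 1.06209 − 3 ≈ -1.938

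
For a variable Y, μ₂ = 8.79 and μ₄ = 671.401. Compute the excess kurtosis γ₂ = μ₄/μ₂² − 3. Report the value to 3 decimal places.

μ₂² = 8.79² = 77.26410
μ₄/μ₂² = 671.401 / 77.26410 = 8.68969
γ₂ = 8.68969 − 3 ≈ 5.690

5.690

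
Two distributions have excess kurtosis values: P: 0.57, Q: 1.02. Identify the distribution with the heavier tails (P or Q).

Q

Higher excess kurtosis ⇒ heavier tails relative to the normal distribution.
0.57 vs 1.02: the larger is 1.02, so Q has heavier tails.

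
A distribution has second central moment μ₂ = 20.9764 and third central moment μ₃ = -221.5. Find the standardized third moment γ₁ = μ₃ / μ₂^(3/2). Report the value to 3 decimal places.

σ = √μ₂ = √20.9764 = 4.58000
σ³ = μ₂^(3/2) = 96.07191
γ₁ = μ₃/σ³ = -221.5 / 96.07191 ≈ -2.306

-2.306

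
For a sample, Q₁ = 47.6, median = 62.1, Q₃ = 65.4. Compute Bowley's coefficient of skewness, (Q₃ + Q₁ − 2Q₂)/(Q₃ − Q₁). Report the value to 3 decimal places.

numerator: Q₃ + Q₁ − 2Q₂ = 65.4 + 47.6 − 2×62.1 = -11.2000
denominator: Q₃ − Q₁ = 65.4 − 47.6 = 17.8000
Bowley skewness = -11.2000 / 17.8000 ≈ -0.629

-0.629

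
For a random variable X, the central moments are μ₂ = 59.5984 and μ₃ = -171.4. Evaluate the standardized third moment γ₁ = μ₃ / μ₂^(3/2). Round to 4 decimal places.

σ = √μ₂ = √59.5984 = 7.72000
σ³ = μ₂^(3/2) = 460.09965
γ₁ = μ₃/σ³ = -171.4 / 460.09965 ≈ -0.3725

-0.3725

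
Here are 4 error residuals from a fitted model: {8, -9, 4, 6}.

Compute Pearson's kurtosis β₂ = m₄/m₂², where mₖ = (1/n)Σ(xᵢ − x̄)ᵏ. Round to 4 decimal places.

2.2174

x̄ = 2.2500
Σ(xᵢ − x̄)² = 176.7500 ⇒ m₂ = 44.18750
Σ(xᵢ − x̄)⁴ = 17318.3281 ⇒ m₄ = 4329.58203
m₂² = 1952.53516
β₂ = m₄/m₂² = 4329.58203 / 1952.53516 ≈ 2.2174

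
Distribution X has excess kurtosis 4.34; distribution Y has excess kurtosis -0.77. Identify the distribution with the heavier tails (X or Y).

X

Higher excess kurtosis ⇒ heavier tails relative to the normal distribution.
4.34 vs -0.77: the larger is 4.34, so X has heavier tails. (X is leptokurtic — heavier-than-normal tails; the other is platykurtic.)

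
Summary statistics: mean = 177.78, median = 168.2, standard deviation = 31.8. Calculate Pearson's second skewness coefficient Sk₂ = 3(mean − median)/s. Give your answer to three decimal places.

0.904

Sk₂ = 3(177.78 − 168.2) / 31.8 = 3 × 9.5800 / 31.8
    = 28.7400 / 31.8 ≈ 0.904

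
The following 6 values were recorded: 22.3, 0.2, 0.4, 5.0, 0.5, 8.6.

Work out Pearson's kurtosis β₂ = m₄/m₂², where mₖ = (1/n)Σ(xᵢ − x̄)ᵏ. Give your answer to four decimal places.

x̄ = 6.1667
Σ(xᵢ − x̄)² = 368.5333 ⇒ m₂ = 61.42222
Σ(xᵢ − x̄)⁴ = 71189.3248 ⇒ m₄ = 11864.88747
m₂² = 3772.68938
β₂ = m₄/m₂² = 11864.88747 / 3772.68938 ≈ 3.1449

3.1449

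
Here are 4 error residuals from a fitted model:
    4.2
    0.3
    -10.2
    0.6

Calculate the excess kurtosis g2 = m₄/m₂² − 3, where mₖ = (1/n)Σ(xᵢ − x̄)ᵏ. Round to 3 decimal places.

x̄ = -1.2750
Σ(xᵢ − x̄)² = 115.6275 ⇒ m₂ = 28.90687
Σ(xᵢ − x̄)⁴ = 7262.0698 ⇒ m₄ = 1815.51745
m₂² = 835.60742
g2 = m₄/m₂² − 3 = 2.17269 − 3 ≈ -0.827

-0.827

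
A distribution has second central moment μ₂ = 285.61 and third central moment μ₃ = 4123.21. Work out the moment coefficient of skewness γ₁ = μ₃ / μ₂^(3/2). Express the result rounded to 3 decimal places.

0.854

σ = √μ₂ = √285.61 = 16.90000
σ³ = μ₂^(3/2) = 4826.80900
γ₁ = μ₃/σ³ = 4123.21 / 4826.80900 ≈ 0.854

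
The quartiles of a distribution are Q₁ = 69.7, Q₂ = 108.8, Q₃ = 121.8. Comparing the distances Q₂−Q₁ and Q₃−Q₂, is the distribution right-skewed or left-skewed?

Q₂ − Q₁ = 39.1;  Q₃ − Q₂ = 13.0
Q₂ − Q₁ > Q₃ − Q₂ ⇒ the lower half is more spread out ⇒ left-skewed.

left-skewed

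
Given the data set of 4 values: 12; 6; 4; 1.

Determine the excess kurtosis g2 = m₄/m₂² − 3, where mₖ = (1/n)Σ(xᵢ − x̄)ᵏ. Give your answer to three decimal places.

x̄ = 5.7500
Σ(xᵢ − x̄)² = 64.7500 ⇒ m₂ = 16.18750
Σ(xᵢ − x̄)⁴ = 2044.3281 ⇒ m₄ = 511.08203
m₂² = 262.03516
g2 = m₄/m₂² − 3 = 1.95043 − 3 ≈ -1.050

-1.050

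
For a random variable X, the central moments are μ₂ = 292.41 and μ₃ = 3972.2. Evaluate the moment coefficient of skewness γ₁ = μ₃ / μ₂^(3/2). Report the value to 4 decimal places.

σ = √μ₂ = √292.41 = 17.10000
σ³ = μ₂^(3/2) = 5000.21100
γ₁ = μ₃/σ³ = 3972.2 / 5000.21100 ≈ 0.7944

0.7944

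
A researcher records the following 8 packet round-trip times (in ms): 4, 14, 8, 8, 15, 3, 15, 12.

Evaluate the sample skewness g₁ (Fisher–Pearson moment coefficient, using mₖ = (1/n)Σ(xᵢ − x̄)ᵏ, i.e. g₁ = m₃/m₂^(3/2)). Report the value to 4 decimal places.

x̄ = (4 + 14 + 8 + 8 + 15 + 3 + 15 + 12) / 8 = 9.8750
deviations (xᵢ − x̄): -5.8750, 4.1250, -1.8750, -1.8750, 5.1250, -6.8750, 5.1250, 2.1250
Σ(xᵢ − x̄)² = 162.8750 ⇒ m₂ = 162.8750/8 = 20.35938
Σ(xᵢ − x̄)³ = -191.9063 ⇒ m₃ = -191.9063/8 = -23.98828
m₂^(3/2) = 20.35938^(1.5) = 91.86428
g₁ = m₃ / m₂^(3/2) = -23.98828 / 91.86428 ≈ -0.2611

-0.2611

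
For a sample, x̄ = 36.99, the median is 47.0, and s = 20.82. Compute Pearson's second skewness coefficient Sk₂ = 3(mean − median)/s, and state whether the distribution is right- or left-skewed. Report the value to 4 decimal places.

-1.4424, left-skewed

Sk₂ = 3(36.99 − 47.0) / 20.82 = 3 × -10.0100 / 20.82
    = -30.0300 / 20.82 ≈ -1.4424
Sk₂ < 0 ⇒ mean < median ⇒ left-skewed (negative skew).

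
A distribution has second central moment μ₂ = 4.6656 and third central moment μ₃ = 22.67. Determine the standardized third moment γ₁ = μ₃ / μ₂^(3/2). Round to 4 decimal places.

2.2495

σ = √μ₂ = √4.6656 = 2.16000
σ³ = μ₂^(3/2) = 10.07770
γ₁ = μ₃/σ³ = 22.67 / 10.07770 ≈ 2.2495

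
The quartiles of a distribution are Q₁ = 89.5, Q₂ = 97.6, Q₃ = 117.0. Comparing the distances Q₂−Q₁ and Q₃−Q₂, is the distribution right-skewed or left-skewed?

Q₂ − Q₁ = 8.1;  Q₃ − Q₂ = 19.4
Q₃ − Q₂ > Q₂ − Q₁ ⇒ the upper half is more spread out ⇒ right-skewed.

right-skewed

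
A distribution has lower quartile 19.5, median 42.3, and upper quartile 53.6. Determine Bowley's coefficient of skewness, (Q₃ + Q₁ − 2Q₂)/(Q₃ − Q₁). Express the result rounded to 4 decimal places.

-0.3372

numerator: Q₃ + Q₁ − 2Q₂ = 53.6 + 19.5 − 2×42.3 = -11.5000
denominator: Q₃ − Q₁ = 53.6 − 19.5 = 34.1000
Bowley skewness = -11.5000 / 34.1000 ≈ -0.3372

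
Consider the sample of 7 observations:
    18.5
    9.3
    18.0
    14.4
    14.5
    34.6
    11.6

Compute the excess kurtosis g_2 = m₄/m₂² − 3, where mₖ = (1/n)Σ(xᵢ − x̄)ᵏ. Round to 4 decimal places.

0.8959

x̄ = 17.2714
Σ(xᵢ − x̄)² = 413.9543 ⇒ m₂ = 59.13633
Σ(xᵢ − x̄)⁴ = 95369.6396 ⇒ m₄ = 13624.23423
m₂² = 3497.10512
g_2 = m₄/m₂² − 3 = 3.89586 − 3 ≈ 0.8959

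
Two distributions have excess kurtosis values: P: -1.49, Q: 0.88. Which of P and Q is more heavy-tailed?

Q

Higher excess kurtosis ⇒ heavier tails relative to the normal distribution.
-1.49 vs 0.88: the larger is 0.88, so Q has heavier tails. (Q is leptokurtic — heavier-than-normal tails; the other is platykurtic.)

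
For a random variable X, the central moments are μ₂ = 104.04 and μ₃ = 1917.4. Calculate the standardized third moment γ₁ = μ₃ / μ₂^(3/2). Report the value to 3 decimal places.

σ = √μ₂ = √104.04 = 10.20000
σ³ = μ₂^(3/2) = 1061.20800
γ₁ = μ₃/σ³ = 1917.4 / 1061.20800 ≈ 1.807

1.807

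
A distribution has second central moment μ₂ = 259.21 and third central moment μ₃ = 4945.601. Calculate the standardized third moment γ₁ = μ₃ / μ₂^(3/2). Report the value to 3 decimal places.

σ = √μ₂ = √259.21 = 16.10000
σ³ = μ₂^(3/2) = 4173.28100
γ₁ = μ₃/σ³ = 4945.601 / 4173.28100 ≈ 1.185

1.185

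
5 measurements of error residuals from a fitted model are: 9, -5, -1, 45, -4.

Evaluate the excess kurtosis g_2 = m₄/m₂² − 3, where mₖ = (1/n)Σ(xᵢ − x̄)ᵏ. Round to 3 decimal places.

x̄ = 8.8000
Σ(xᵢ − x̄)² = 1760.8000 ⇒ m₂ = 352.16000
Σ(xᵢ − x̄)⁴ = 1789587.6160 ⇒ m₄ = 357917.52320
m₂² = 124016.66560
g_2 = m₄/m₂² − 3 = 2.88604 − 3 ≈ -0.114

-0.114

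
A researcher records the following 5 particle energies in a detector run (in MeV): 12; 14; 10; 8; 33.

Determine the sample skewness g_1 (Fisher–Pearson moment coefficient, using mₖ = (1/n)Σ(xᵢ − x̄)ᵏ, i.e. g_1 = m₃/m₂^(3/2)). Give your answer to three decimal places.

1.319

x̄ = (12 + 14 + 10 + 8 + 33) / 5 = 15.4000
deviations (xᵢ − x̄): -3.4000, -1.4000, -5.4000, -7.4000, 17.6000
Σ(xᵢ − x̄)² = 407.2000 ⇒ m₂ = 407.2000/5 = 81.44000
Σ(xᵢ − x̄)³ = 4847.0400 ⇒ m₃ = 4847.0400/5 = 969.40800
m₂^(3/2) = 81.44000^(1.5) = 734.94806
g_1 = m₃ / m₂^(3/2) = 969.40800 / 734.94806 ≈ 1.319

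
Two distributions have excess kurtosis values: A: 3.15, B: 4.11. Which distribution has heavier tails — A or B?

B

Higher excess kurtosis ⇒ heavier tails relative to the normal distribution.
3.15 vs 4.11: the larger is 4.11, so B has heavier tails.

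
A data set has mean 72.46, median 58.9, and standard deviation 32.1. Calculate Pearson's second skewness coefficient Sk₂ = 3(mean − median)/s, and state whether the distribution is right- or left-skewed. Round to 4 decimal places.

Sk₂ = 3(72.46 − 58.9) / 32.1 = 3 × 13.5600 / 32.1
    = 40.6800 / 32.1 ≈ 1.2673
Sk₂ > 0 ⇒ mean > median ⇒ right-skewed (positive skew).

1.2673, right-skewed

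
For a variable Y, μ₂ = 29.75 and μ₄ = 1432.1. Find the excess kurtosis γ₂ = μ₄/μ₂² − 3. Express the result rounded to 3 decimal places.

-1.382

μ₂² = 29.75² = 885.06250
μ₄/μ₂² = 1432.1 / 885.06250 = 1.61808
γ₂ = 1.61808 − 3 ≈ -1.382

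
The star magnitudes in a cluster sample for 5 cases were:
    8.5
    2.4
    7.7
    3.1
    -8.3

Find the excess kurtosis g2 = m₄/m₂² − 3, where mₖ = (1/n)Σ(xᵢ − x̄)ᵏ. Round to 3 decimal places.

-0.479

x̄ = 2.6800
Σ(xᵢ − x̄)² = 179.8880 ⇒ m₂ = 35.97760
Σ(xᵢ − x̄)⁴ = 16317.2470 ⇒ m₄ = 3263.44939
m₂² = 1294.38770
g2 = m₄/m₂² − 3 = 2.52123 − 3 ≈ -0.479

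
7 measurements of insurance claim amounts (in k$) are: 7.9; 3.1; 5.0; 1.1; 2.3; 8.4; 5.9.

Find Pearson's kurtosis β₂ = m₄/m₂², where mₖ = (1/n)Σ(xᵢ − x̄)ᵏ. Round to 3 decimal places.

1.596

x̄ = 4.8143
Σ(xᵢ − x̄)² = 46.6486 ⇒ m₂ = 6.66408
Σ(xᵢ − x̄)⁴ = 496.2904 ⇒ m₄ = 70.89862
m₂² = 44.40998
β₂ = m₄/m₂² = 70.89862 / 44.40998 ≈ 1.596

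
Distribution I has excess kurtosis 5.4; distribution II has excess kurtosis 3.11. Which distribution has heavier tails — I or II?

Higher excess kurtosis ⇒ heavier tails relative to the normal distribution.
5.4 vs 3.11: the larger is 5.4, so I has heavier tails.

I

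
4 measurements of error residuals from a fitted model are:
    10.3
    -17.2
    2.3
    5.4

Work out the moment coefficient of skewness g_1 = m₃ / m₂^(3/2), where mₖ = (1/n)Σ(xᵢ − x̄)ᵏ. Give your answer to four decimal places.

x̄ = (10.3 - 17.2 + 2.3 + 5.4) / 4 = 0.2000
deviations (xᵢ − x̄): 10.1000, -17.4000, 2.1000, 5.2000
Σ(xᵢ − x̄)² = 436.2200 ⇒ m₂ = 436.2200/4 = 109.05500
Σ(xᵢ − x̄)³ = -4087.8540 ⇒ m₃ = -4087.8540/4 = -1021.96350
m₂^(3/2) = 109.05500^(1.5) = 1138.85484
g_1 = m₃ / m₂^(3/2) = -1021.96350 / 1138.85484 ≈ -0.8974

-0.8974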